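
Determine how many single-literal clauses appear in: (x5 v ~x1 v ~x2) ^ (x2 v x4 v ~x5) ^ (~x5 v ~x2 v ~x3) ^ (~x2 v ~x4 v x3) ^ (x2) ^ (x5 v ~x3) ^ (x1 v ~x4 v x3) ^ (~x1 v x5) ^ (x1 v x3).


A unit clause contains exactly one literal.
Unit clauses found: (x2).
Count = 1.

1


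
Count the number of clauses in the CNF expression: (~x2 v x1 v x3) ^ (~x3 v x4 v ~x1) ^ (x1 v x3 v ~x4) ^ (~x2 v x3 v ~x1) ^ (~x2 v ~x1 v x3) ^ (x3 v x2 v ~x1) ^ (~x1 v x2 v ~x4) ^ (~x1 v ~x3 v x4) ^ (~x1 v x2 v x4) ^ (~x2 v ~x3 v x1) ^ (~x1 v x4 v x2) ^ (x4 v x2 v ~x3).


Each group enclosed in parentheses joined by ^ is one clause.
Counting the conjuncts: 12 clauses.

12


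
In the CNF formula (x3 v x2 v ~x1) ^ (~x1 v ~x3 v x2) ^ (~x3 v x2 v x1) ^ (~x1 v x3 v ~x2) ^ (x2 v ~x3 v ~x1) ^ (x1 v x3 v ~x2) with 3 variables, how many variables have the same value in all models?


Find all satisfying assignments: 3 model(s).
Check which variables have the same value in every model.
No variable is fixed across all models.
Backbone size = 0.

0


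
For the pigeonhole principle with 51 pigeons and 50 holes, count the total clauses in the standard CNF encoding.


The PHP encoding has two parts:
1) At-least-one-hole clauses: 51 (one per pigeon, each with 50 literals).
2) At-most-one-pigeon-per-hole clauses: 50 holes * C(51,2) = 50 * 1275 = 63750.
Total clauses = 51 + 63750 = 63801.

63801


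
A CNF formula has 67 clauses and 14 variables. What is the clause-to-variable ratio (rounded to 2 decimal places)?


Clause-to-variable ratio = clauses / variables.
67 / 14 = 4.79.

4.79


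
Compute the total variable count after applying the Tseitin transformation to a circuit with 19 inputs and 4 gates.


The Tseitin transformation introduces one auxiliary variable per gate.
Total variables = inputs + gates = 19 + 4 = 23.

23


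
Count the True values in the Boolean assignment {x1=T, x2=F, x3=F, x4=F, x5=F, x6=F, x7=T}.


The weight is the number of variables assigned True.
True variables: x1, x7.
Weight = 2.

2


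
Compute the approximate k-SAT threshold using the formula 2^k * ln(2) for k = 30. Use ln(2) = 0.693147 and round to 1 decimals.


Using the asymptotic formula: threshold ~ 2^k * ln(2).
2^30 = 1073741824.
1073741824 * 0.693147 = 744260924.1.

744260924.1


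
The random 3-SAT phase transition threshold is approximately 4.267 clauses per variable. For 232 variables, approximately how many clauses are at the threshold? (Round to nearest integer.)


The 3-SAT phase transition occurs at approximately 4.267 clauses per variable.
m = 4.267 * 232 = 989.944.
Rounded to nearest integer: 990.

990


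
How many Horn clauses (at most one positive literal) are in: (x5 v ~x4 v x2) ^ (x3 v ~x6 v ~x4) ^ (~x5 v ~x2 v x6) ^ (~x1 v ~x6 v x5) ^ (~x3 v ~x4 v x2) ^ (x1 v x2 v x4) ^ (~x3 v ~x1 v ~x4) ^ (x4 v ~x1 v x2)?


A Horn clause has at most one positive literal.
Clause 1: 2 positive lit(s) -> not Horn
Clause 2: 1 positive lit(s) -> Horn
Clause 3: 1 positive lit(s) -> Horn
Clause 4: 1 positive lit(s) -> Horn
Clause 5: 1 positive lit(s) -> Horn
Clause 6: 3 positive lit(s) -> not Horn
Clause 7: 0 positive lit(s) -> Horn
Clause 8: 2 positive lit(s) -> not Horn
Total Horn clauses = 5.

5


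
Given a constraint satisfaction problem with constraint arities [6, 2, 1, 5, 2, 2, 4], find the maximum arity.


The arities are: 6, 2, 1, 5, 2, 2, 4.
Scan for the maximum value.
Maximum arity = 6.

6


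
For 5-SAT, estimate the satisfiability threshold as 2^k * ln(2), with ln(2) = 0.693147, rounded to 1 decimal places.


Using the asymptotic formula: threshold ~ 2^k * ln(2).
2^5 = 32.
32 * 0.693147 = 22.2.

22.2


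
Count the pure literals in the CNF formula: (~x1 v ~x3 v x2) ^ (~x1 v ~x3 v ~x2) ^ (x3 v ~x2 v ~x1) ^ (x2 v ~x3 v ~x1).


A pure literal appears in only one polarity across all clauses.
Pure literals: x1 (negative only).
Count = 1.

1


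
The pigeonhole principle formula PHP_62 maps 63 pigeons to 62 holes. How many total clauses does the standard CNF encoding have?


The PHP encoding has two parts:
1) At-least-one-hole clauses: 63 (one per pigeon, each with 62 literals).
2) At-most-one-pigeon-per-hole clauses: 62 holes * C(63,2) = 62 * 1953 = 121086.
Total clauses = 63 + 121086 = 121149.

121149


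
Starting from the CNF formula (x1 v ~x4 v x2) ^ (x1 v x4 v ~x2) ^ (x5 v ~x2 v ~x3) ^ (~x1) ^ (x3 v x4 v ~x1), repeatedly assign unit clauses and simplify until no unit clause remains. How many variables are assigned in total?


Unit propagation repeatedly assigns the literal in any unit clause, then simplifies.
Assignments in order: x1 = F.
No further unit clauses remain.
Total variables assigned = 1.

1


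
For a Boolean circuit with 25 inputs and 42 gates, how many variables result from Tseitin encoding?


The Tseitin transformation introduces one auxiliary variable per gate.
Total variables = inputs + gates = 25 + 42 = 67.

67


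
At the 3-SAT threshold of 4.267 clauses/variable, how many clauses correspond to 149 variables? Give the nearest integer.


The 3-SAT phase transition occurs at approximately 4.267 clauses per variable.
m = 4.267 * 149 = 635.783.
Rounded to nearest integer: 636.

636


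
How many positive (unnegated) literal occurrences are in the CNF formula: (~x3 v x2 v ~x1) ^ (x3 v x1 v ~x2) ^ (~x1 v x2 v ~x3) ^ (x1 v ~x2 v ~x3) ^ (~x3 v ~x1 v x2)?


Scan each clause for unnegated literals.
Clause 1: 1 positive; Clause 2: 2 positive; Clause 3: 1 positive; Clause 4: 1 positive; Clause 5: 1 positive.
Total positive literal occurrences = 6.

6


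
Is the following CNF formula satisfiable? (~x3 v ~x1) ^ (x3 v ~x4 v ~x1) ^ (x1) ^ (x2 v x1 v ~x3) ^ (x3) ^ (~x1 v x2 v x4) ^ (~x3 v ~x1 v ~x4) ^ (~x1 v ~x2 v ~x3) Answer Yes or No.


Check all 16 possible truth assignments.
Number of satisfying assignments found: 0.
The formula is unsatisfiable.

No


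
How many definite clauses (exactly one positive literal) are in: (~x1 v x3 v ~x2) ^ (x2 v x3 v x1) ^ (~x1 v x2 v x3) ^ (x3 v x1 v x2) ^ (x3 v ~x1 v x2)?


A definite clause has exactly one positive literal.
Clause 1: 1 positive -> definite
Clause 2: 3 positive -> not definite
Clause 3: 2 positive -> not definite
Clause 4: 3 positive -> not definite
Clause 5: 2 positive -> not definite
Definite clause count = 1.

1


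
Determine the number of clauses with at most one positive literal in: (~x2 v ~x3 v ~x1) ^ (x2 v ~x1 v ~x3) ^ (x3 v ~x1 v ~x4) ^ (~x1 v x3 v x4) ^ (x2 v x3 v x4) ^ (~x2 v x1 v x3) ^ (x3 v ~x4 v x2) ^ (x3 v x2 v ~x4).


A Horn clause has at most one positive literal.
Clause 1: 0 positive lit(s) -> Horn
Clause 2: 1 positive lit(s) -> Horn
Clause 3: 1 positive lit(s) -> Horn
Clause 4: 2 positive lit(s) -> not Horn
Clause 5: 3 positive lit(s) -> not Horn
Clause 6: 2 positive lit(s) -> not Horn
Clause 7: 2 positive lit(s) -> not Horn
Clause 8: 2 positive lit(s) -> not Horn
Total Horn clauses = 3.

3


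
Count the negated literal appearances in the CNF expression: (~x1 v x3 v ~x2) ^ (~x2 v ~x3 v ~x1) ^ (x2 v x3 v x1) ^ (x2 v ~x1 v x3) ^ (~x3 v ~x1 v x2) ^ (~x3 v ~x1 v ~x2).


Scan each clause for negated literals.
Clause 1: 2 negative; Clause 2: 3 negative; Clause 3: 0 negative; Clause 4: 1 negative; Clause 5: 2 negative; Clause 6: 3 negative.
Total negative literal occurrences = 11.

11


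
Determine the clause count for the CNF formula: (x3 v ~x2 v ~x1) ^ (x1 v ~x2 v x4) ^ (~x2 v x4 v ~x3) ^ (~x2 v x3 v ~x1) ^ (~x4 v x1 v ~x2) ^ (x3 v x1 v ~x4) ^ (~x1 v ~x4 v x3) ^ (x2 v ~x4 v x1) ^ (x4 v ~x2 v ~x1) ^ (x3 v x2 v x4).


Each group enclosed in parentheses joined by ^ is one clause.
Counting the conjuncts: 10 clauses.

10


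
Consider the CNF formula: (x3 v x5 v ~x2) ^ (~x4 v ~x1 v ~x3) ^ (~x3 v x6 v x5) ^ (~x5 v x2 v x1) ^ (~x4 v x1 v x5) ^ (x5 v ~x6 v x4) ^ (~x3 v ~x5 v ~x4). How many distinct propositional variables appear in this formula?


Identify each distinct variable in the formula.
Variables found: x1, x2, x3, x4, x5, x6.
Total distinct variables = 6.

6


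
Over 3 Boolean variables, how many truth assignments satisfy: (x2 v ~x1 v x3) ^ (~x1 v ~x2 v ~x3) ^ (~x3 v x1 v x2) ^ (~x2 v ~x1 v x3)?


Enumerate all 8 truth assignments over 3 variables.
Test each against every clause.
Satisfying assignments found: 4.

4


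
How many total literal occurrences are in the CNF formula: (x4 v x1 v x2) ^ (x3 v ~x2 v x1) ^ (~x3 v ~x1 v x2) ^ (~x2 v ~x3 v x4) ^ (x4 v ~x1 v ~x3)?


Clause lengths: 3, 3, 3, 3, 3.
Sum = 3 + 3 + 3 + 3 + 3 = 15.

15


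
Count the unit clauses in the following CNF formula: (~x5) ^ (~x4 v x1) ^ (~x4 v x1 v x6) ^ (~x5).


A unit clause contains exactly one literal.
Unit clauses found: (~x5), (~x5).
Count = 2.

2


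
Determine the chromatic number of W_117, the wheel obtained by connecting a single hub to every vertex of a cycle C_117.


W_117 consists of the cycle C_117 together with a hub vertex adjacent to every cycle vertex.
The cycle C_117 needs 3 colors (odd cycle -> 3).
The hub is adjacent to every cycle vertex, so it must receive a new color distinct from all of them.
Chromatic number = 3 + 1 = 4.

4


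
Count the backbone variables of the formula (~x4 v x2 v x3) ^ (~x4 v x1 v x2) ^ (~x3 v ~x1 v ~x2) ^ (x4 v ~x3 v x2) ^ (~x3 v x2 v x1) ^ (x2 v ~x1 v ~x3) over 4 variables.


Find all satisfying assignments: 8 model(s).
Check which variables have the same value in every model.
No variable is fixed across all models.
Backbone size = 0.

0


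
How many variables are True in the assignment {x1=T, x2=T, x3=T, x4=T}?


The weight is the number of variables assigned True.
True variables: x1, x2, x3, x4.
Weight = 4.

4


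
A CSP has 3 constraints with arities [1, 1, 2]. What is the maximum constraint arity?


The arities are: 1, 1, 2.
Scan for the maximum value.
Maximum arity = 2.

2


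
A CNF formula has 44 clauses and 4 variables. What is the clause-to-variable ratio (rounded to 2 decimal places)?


Clause-to-variable ratio = clauses / variables.
44 / 4 = 11.0.

11.0


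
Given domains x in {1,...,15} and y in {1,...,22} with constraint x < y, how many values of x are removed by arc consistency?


For the constraint x < y, x needs a supporting value in y's domain.
x can be at most 21 (one less than y's maximum).
Valid x values from domain: 15 out of 15.
Pruned = 15 - 15 = 0.

0


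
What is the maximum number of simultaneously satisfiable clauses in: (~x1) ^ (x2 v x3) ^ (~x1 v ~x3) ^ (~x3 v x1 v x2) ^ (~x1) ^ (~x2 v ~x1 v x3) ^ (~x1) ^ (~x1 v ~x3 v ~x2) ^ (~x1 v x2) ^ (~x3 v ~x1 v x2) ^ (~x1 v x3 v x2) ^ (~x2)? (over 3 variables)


Enumerate all 8 truth assignments.
For each, count how many of the 12 clauses are satisfied.
The formula is not fully satisfiable, so the maximum is below 12.
Maximum simultaneously satisfiable clauses = 11.

11


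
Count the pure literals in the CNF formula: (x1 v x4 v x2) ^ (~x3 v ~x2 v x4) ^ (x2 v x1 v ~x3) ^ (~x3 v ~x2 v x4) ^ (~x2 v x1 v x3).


A pure literal appears in only one polarity across all clauses.
Pure literals: x1 (positive only), x4 (positive only).
Count = 2.

2


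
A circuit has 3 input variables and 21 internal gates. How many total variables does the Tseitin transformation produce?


The Tseitin transformation introduces one auxiliary variable per gate.
Total variables = inputs + gates = 3 + 21 = 24.

24


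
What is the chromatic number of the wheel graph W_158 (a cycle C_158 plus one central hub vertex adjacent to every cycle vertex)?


W_158 consists of the cycle C_158 together with a hub vertex adjacent to every cycle vertex.
The cycle C_158 needs 2 colors (even cycle -> 2).
The hub is adjacent to every cycle vertex, so it must receive a new color distinct from all of them.
Chromatic number = 2 + 1 = 3.

3


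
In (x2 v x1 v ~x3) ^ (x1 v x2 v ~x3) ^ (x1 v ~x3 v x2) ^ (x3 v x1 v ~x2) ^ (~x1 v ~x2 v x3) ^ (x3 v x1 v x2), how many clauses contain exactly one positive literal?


A definite clause has exactly one positive literal.
Clause 1: 2 positive -> not definite
Clause 2: 2 positive -> not definite
Clause 3: 2 positive -> not definite
Clause 4: 2 positive -> not definite
Clause 5: 1 positive -> definite
Clause 6: 3 positive -> not definite
Definite clause count = 1.

1


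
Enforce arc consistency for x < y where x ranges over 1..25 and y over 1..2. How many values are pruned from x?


For the constraint x < y, x needs a supporting value in y's domain.
x can be at most 1 (one less than y's maximum).
Valid x values from domain: 1 out of 25.
Pruned = 25 - 1 = 24.

24


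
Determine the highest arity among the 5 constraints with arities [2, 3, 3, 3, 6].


The arities are: 2, 3, 3, 3, 6.
Scan for the maximum value.
Maximum arity = 6.

6


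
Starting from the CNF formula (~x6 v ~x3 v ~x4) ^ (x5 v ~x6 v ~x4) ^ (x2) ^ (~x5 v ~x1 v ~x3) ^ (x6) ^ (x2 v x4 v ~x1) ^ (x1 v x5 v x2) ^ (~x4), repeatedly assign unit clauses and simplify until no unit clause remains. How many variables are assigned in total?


Unit propagation repeatedly assigns the literal in any unit clause, then simplifies.
Assignments in order: x2 = T, x6 = T, x4 = F.
No further unit clauses remain.
Total variables assigned = 3.

3


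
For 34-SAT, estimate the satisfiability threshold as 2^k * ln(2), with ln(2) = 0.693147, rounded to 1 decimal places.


Using the asymptotic formula: threshold ~ 2^k * ln(2).
2^34 = 17179869184.
17179869184 * 0.693147 = 11908174785.3.

11908174785.3


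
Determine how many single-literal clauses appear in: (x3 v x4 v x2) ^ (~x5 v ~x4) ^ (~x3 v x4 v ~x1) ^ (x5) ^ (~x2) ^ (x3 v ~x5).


A unit clause contains exactly one literal.
Unit clauses found: (x5), (~x2).
Count = 2.

2


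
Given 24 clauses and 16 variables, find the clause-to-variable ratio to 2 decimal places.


Clause-to-variable ratio = clauses / variables.
24 / 16 = 1.5.

1.5


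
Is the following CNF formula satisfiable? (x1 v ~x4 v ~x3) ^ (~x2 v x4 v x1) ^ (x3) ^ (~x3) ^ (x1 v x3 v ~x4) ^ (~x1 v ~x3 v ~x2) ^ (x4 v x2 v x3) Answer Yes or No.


Check all 16 possible truth assignments.
Number of satisfying assignments found: 0.
The formula is unsatisfiable.

No


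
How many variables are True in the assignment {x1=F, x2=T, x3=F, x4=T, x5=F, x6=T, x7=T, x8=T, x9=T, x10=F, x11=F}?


The weight is the number of variables assigned True.
True variables: x2, x4, x6, x7, x8, x9.
Weight = 6.

6


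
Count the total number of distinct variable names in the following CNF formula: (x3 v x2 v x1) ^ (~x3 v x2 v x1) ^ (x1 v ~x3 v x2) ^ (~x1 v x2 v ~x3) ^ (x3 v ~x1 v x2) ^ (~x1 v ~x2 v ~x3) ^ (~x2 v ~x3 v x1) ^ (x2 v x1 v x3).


Identify each distinct variable in the formula.
Variables found: x1, x2, x3.
Total distinct variables = 3.

3


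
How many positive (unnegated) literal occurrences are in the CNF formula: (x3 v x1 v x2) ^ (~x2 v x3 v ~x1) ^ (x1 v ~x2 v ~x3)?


Scan each clause for unnegated literals.
Clause 1: 3 positive; Clause 2: 1 positive; Clause 3: 1 positive.
Total positive literal occurrences = 5.

5


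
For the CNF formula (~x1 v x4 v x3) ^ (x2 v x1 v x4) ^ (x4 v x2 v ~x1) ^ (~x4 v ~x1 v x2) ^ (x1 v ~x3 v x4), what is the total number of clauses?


Each group enclosed in parentheses joined by ^ is one clause.
Counting the conjuncts: 5 clauses.

5


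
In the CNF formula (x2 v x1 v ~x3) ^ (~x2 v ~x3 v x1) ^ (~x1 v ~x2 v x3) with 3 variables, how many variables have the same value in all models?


Find all satisfying assignments: 5 model(s).
Check which variables have the same value in every model.
No variable is fixed across all models.
Backbone size = 0.

0


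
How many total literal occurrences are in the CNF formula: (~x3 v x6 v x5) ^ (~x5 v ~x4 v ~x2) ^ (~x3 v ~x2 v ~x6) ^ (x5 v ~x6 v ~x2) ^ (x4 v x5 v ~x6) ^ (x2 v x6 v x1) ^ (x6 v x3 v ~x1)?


Clause lengths: 3, 3, 3, 3, 3, 3, 3.
Sum = 3 + 3 + 3 + 3 + 3 + 3 + 3 = 21.

21


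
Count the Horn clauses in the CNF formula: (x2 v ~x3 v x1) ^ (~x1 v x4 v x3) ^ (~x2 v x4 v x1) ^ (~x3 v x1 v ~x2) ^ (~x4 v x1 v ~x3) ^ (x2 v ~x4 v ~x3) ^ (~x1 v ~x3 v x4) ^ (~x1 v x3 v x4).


A Horn clause has at most one positive literal.
Clause 1: 2 positive lit(s) -> not Horn
Clause 2: 2 positive lit(s) -> not Horn
Clause 3: 2 positive lit(s) -> not Horn
Clause 4: 1 positive lit(s) -> Horn
Clause 5: 1 positive lit(s) -> Horn
Clause 6: 1 positive lit(s) -> Horn
Clause 7: 1 positive lit(s) -> Horn
Clause 8: 2 positive lit(s) -> not Horn
Total Horn clauses = 4.

4


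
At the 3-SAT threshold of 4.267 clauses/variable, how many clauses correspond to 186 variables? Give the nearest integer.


The 3-SAT phase transition occurs at approximately 4.267 clauses per variable.
m = 4.267 * 186 = 793.662.
Rounded to nearest integer: 794.

794


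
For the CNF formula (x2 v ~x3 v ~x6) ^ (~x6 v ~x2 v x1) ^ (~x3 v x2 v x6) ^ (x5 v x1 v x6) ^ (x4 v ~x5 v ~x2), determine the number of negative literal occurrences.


Scan each clause for negated literals.
Clause 1: 2 negative; Clause 2: 2 negative; Clause 3: 1 negative; Clause 4: 0 negative; Clause 5: 2 negative.
Total negative literal occurrences = 7.

7


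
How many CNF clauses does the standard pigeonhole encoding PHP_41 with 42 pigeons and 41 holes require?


The PHP encoding has two parts:
1) At-least-one-hole clauses: 42 (one per pigeon, each with 41 literals).
2) At-most-one-pigeon-per-hole clauses: 41 holes * C(42,2) = 41 * 861 = 35301.
Total clauses = 42 + 35301 = 35343.

35343


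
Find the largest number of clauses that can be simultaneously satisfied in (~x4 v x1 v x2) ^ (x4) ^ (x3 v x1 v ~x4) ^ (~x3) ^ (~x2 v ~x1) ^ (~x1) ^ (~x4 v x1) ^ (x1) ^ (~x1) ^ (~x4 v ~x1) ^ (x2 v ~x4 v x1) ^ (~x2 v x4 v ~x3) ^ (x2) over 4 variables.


Enumerate all 16 truth assignments.
For each, count how many of the 13 clauses are satisfied.
The formula is not fully satisfiable, so the maximum is below 13.
Maximum simultaneously satisfiable clauses = 11.

11


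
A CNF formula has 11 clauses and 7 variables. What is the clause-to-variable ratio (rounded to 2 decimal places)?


Clause-to-variable ratio = clauses / variables.
11 / 7 = 1.57.

1.57


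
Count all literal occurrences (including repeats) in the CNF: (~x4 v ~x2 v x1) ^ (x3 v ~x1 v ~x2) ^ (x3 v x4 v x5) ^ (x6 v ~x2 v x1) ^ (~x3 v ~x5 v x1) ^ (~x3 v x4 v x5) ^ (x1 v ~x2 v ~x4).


Clause lengths: 3, 3, 3, 3, 3, 3, 3.
Sum = 3 + 3 + 3 + 3 + 3 + 3 + 3 = 21.

21


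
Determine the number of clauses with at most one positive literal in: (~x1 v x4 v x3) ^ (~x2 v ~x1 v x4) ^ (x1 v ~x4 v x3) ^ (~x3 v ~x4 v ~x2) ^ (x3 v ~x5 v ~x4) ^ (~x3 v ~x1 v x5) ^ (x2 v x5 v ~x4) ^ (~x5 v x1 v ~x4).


A Horn clause has at most one positive literal.
Clause 1: 2 positive lit(s) -> not Horn
Clause 2: 1 positive lit(s) -> Horn
Clause 3: 2 positive lit(s) -> not Horn
Clause 4: 0 positive lit(s) -> Horn
Clause 5: 1 positive lit(s) -> Horn
Clause 6: 1 positive lit(s) -> Horn
Clause 7: 2 positive lit(s) -> not Horn
Clause 8: 1 positive lit(s) -> Horn
Total Horn clauses = 5.

5


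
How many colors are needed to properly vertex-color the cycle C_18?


A cycle on an even number of vertices is bipartite: alternate two colors around the cycle.
Since 18 is even, two colors suffice, and at least two are needed because the graph has edges.
Chromatic number = 2.

2


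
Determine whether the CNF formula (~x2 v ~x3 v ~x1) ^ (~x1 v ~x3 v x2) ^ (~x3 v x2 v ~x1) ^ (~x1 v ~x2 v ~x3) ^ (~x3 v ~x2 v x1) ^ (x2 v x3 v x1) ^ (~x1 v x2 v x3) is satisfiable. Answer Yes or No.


Check all 8 possible truth assignments.
Number of satisfying assignments found: 3.
The formula is satisfiable.

Yes


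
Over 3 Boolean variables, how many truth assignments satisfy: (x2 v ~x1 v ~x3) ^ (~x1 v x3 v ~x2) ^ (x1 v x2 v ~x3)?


Enumerate all 8 truth assignments over 3 variables.
Test each against every clause.
Satisfying assignments found: 5.

5


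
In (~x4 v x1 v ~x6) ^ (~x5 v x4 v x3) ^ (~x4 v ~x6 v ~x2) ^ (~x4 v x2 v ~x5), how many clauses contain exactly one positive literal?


A definite clause has exactly one positive literal.
Clause 1: 1 positive -> definite
Clause 2: 2 positive -> not definite
Clause 3: 0 positive -> not definite
Clause 4: 1 positive -> definite
Definite clause count = 2.

2


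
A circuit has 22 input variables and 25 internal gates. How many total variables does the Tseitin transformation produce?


The Tseitin transformation introduces one auxiliary variable per gate.
Total variables = inputs + gates = 22 + 25 = 47.

47


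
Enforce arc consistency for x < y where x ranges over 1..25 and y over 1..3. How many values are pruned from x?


For the constraint x < y, x needs a supporting value in y's domain.
x can be at most 2 (one less than y's maximum).
Valid x values from domain: 2 out of 25.
Pruned = 25 - 2 = 23.

23


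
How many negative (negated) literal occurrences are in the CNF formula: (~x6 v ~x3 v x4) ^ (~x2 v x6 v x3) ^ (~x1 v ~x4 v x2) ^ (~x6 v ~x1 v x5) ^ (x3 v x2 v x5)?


Scan each clause for negated literals.
Clause 1: 2 negative; Clause 2: 1 negative; Clause 3: 2 negative; Clause 4: 2 negative; Clause 5: 0 negative.
Total negative literal occurrences = 7.

7


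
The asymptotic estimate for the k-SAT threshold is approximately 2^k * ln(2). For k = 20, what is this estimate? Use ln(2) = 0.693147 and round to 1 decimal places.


Using the asymptotic formula: threshold ~ 2^k * ln(2).
2^20 = 1048576.
1048576 * 0.693147 = 726817.3.

726817.3


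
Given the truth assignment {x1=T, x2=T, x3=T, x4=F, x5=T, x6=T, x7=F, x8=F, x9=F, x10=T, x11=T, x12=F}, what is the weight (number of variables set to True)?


The weight is the number of variables assigned True.
True variables: x1, x2, x3, x5, x6, x10, x11.
Weight = 7.

7


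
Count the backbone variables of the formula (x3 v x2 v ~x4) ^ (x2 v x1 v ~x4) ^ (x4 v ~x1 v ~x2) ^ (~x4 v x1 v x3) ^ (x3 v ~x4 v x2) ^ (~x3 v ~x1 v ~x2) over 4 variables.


Find all satisfying assignments: 9 model(s).
Check which variables have the same value in every model.
No variable is fixed across all models.
Backbone size = 0.

0


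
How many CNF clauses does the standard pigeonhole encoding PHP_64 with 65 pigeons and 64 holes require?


The PHP encoding has two parts:
1) At-least-one-hole clauses: 65 (one per pigeon, each with 64 literals).
2) At-most-one-pigeon-per-hole clauses: 64 holes * C(65,2) = 64 * 2080 = 133120.
Total clauses = 65 + 133120 = 133185.

133185


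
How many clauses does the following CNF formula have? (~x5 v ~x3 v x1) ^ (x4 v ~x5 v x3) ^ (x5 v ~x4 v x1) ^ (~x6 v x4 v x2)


Each group enclosed in parentheses joined by ^ is one clause.
Counting the conjuncts: 4 clauses.

4


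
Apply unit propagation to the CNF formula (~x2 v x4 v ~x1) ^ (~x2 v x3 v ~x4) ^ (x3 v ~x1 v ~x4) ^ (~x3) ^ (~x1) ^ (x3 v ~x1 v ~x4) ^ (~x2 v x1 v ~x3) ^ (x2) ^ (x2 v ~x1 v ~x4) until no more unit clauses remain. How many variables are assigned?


Unit propagation repeatedly assigns the literal in any unit clause, then simplifies.
Assignments in order: x3 = F, x1 = F, x2 = T, x4 = F.
No further unit clauses remain.
Total variables assigned = 4.

4


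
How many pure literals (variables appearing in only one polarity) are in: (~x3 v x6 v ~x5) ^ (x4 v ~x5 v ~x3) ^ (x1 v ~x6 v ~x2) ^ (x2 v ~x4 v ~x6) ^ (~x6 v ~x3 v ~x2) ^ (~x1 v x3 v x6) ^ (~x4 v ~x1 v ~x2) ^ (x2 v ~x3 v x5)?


A pure literal appears in only one polarity across all clauses.
No pure literals found.
Count = 0.

0


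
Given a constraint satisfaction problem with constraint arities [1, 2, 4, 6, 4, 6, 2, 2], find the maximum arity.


The arities are: 1, 2, 4, 6, 4, 6, 2, 2.
Scan for the maximum value.
Maximum arity = 6.

6


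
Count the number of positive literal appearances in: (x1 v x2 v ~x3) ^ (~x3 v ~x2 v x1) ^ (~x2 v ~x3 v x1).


Scan each clause for unnegated literals.
Clause 1: 2 positive; Clause 2: 1 positive; Clause 3: 1 positive.
Total positive literal occurrences = 4.

4


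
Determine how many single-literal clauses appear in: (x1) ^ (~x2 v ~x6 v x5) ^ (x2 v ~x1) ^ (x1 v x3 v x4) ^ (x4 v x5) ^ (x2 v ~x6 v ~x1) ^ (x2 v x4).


A unit clause contains exactly one literal.
Unit clauses found: (x1).
Count = 1.

1


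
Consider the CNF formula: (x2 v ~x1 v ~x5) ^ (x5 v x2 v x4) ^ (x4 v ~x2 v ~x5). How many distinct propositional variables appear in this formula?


Identify each distinct variable in the formula.
Variables found: x1, x2, x4, x5.
Total distinct variables = 4.

4


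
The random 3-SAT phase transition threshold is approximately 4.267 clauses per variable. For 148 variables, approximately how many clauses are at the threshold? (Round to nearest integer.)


The 3-SAT phase transition occurs at approximately 4.267 clauses per variable.
m = 4.267 * 148 = 631.516.
Rounded to nearest integer: 632.

632


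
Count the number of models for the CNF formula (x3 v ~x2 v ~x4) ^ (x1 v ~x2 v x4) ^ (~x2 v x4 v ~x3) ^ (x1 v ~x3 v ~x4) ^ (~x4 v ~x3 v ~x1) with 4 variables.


Enumerate all 16 truth assignments over 4 variables.
Test each against every clause.
Satisfying assignments found: 7.

7


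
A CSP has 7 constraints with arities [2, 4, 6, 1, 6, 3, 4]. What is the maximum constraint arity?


The arities are: 2, 4, 6, 1, 6, 3, 4.
Scan for the maximum value.
Maximum arity = 6.

6


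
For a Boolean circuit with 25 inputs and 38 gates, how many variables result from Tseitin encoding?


The Tseitin transformation introduces one auxiliary variable per gate.
Total variables = inputs + gates = 25 + 38 = 63.

63


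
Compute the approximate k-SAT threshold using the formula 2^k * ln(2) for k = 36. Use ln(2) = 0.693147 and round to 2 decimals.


Using the asymptotic formula: threshold ~ 2^k * ln(2).
2^36 = 68719476736.
68719476736 * 0.693147 = 47632699141.13.

47632699141.13


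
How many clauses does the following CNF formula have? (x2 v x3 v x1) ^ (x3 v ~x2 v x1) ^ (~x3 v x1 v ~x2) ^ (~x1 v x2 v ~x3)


Each group enclosed in parentheses joined by ^ is one clause.
Counting the conjuncts: 4 clauses.

4


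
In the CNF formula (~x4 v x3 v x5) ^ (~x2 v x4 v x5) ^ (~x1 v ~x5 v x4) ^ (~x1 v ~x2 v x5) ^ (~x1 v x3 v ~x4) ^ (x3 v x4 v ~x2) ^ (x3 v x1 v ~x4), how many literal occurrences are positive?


Scan each clause for unnegated literals.
Clause 1: 2 positive; Clause 2: 2 positive; Clause 3: 1 positive; Clause 4: 1 positive; Clause 5: 1 positive; Clause 6: 2 positive; Clause 7: 2 positive.
Total positive literal occurrences = 11.

11


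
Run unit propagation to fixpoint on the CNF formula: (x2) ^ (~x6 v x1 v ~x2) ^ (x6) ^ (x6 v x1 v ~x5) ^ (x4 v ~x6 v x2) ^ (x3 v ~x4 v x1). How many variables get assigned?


Unit propagation repeatedly assigns the literal in any unit clause, then simplifies.
Assignments in order: x2 = T, x6 = T, x1 = T.
No further unit clauses remain.
Total variables assigned = 3.

3


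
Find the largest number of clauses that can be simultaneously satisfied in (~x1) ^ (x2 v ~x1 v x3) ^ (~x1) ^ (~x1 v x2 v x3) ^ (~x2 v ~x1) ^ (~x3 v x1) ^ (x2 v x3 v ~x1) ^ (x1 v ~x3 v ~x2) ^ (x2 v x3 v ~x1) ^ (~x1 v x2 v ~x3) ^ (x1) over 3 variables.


Enumerate all 8 truth assignments.
For each, count how many of the 11 clauses are satisfied.
The formula is not fully satisfiable, so the maximum is below 11.
Maximum simultaneously satisfiable clauses = 10.

10


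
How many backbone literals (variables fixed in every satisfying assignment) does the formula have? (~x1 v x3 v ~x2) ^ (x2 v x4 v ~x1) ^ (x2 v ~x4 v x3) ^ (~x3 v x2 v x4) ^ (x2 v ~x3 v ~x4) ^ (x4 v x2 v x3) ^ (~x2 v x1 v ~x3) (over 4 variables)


Find all satisfying assignments: 4 model(s).
Check which variables have the same value in every model.
Fixed variables: x2=T.
Backbone size = 1.

1


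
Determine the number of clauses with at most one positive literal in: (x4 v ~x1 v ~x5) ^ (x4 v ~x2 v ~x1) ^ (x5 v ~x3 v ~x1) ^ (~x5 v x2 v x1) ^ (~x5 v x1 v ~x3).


A Horn clause has at most one positive literal.
Clause 1: 1 positive lit(s) -> Horn
Clause 2: 1 positive lit(s) -> Horn
Clause 3: 1 positive lit(s) -> Horn
Clause 4: 2 positive lit(s) -> not Horn
Clause 5: 1 positive lit(s) -> Horn
Total Horn clauses = 4.

4


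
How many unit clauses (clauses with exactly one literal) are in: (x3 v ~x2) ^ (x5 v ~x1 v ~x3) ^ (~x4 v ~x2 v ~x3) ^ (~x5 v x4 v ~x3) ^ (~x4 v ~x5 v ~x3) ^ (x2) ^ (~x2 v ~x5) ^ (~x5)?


A unit clause contains exactly one literal.
Unit clauses found: (x2), (~x5).
Count = 2.

2


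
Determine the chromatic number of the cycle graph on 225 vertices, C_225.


An odd cycle cannot be 2-colored: alternating two colors around the cycle returns to the start with a conflict.
Since 225 is odd, three colors are required (and three suffice).
Chromatic number = 3.

3


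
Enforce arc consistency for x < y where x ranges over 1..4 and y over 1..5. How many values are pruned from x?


For the constraint x < y, x needs a supporting value in y's domain.
x can be at most 4 (one less than y's maximum).
Valid x values from domain: 4 out of 4.
Pruned = 4 - 4 = 0.

0


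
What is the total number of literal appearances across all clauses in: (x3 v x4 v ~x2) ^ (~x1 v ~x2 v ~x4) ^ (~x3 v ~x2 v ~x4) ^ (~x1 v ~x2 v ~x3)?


Clause lengths: 3, 3, 3, 3.
Sum = 3 + 3 + 3 + 3 = 12.

12


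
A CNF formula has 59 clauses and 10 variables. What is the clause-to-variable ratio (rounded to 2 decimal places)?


Clause-to-variable ratio = clauses / variables.
59 / 10 = 5.9.

5.9


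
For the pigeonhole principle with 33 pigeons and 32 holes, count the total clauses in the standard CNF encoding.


The PHP encoding has two parts:
1) At-least-one-hole clauses: 33 (one per pigeon, each with 32 literals).
2) At-most-one-pigeon-per-hole clauses: 32 holes * C(33,2) = 32 * 528 = 16896.
Total clauses = 33 + 16896 = 16929.

16929


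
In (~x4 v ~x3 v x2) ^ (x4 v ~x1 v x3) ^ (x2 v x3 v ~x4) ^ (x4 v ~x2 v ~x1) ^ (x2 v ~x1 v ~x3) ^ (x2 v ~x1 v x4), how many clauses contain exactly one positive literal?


A definite clause has exactly one positive literal.
Clause 1: 1 positive -> definite
Clause 2: 2 positive -> not definite
Clause 3: 2 positive -> not definite
Clause 4: 1 positive -> definite
Clause 5: 1 positive -> definite
Clause 6: 2 positive -> not definite
Definite clause count = 3.

3


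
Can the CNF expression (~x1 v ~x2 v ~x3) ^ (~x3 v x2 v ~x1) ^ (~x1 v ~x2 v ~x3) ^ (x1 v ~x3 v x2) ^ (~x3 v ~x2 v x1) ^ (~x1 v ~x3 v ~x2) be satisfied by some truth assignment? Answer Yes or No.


Check all 8 possible truth assignments.
Number of satisfying assignments found: 4.
The formula is satisfiable.

Yes


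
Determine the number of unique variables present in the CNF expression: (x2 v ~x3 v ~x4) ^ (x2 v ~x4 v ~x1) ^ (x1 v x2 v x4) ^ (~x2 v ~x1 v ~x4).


Identify each distinct variable in the formula.
Variables found: x1, x2, x3, x4.
Total distinct variables = 4.

4


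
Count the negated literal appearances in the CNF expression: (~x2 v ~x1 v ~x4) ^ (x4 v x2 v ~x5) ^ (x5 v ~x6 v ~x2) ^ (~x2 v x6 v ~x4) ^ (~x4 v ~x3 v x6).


Scan each clause for negated literals.
Clause 1: 3 negative; Clause 2: 1 negative; Clause 3: 2 negative; Clause 4: 2 negative; Clause 5: 2 negative.
Total negative literal occurrences = 10.

10


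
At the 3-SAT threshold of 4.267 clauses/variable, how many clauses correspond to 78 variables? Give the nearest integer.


The 3-SAT phase transition occurs at approximately 4.267 clauses per variable.
m = 4.267 * 78 = 332.826.
Rounded to nearest integer: 333.

333


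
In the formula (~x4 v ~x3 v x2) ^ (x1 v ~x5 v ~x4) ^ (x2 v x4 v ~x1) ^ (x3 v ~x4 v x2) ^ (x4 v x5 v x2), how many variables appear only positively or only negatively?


A pure literal appears in only one polarity across all clauses.
Pure literals: x2 (positive only).
Count = 1.

1


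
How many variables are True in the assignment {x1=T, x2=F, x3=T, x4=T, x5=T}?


The weight is the number of variables assigned True.
True variables: x1, x3, x4, x5.
Weight = 4.

4


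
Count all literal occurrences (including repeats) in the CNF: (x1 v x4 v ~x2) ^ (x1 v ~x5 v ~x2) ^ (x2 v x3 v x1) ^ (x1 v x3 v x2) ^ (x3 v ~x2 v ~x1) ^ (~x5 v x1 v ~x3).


Clause lengths: 3, 3, 3, 3, 3, 3.
Sum = 3 + 3 + 3 + 3 + 3 + 3 = 18.

18


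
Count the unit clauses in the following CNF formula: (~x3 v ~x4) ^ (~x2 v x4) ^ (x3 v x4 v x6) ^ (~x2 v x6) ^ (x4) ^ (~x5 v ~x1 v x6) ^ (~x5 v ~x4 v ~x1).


A unit clause contains exactly one literal.
Unit clauses found: (x4).
Count = 1.

1


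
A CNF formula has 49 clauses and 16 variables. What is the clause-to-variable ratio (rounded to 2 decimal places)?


Clause-to-variable ratio = clauses / variables.
49 / 16 = 3.06.

3.06


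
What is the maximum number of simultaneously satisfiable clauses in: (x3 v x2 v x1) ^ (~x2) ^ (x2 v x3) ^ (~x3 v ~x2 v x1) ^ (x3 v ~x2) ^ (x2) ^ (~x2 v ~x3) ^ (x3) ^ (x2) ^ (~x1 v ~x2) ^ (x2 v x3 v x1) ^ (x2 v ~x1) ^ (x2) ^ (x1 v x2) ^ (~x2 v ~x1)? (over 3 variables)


Enumerate all 8 truth assignments.
For each, count how many of the 15 clauses are satisfied.
The formula is not fully satisfiable, so the maximum is below 15.
Maximum simultaneously satisfiable clauses = 12.

12


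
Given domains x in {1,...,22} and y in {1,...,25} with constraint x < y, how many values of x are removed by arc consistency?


For the constraint x < y, x needs a supporting value in y's domain.
x can be at most 24 (one less than y's maximum).
Valid x values from domain: 22 out of 22.
Pruned = 22 - 22 = 0.

0


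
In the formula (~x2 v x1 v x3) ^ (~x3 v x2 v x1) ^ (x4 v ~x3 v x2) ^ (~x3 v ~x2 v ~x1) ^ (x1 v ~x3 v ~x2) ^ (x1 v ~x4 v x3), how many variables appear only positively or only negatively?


A pure literal appears in only one polarity across all clauses.
No pure literals found.
Count = 0.

0


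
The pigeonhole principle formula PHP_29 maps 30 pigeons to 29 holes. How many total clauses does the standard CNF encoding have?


The PHP encoding has two parts:
1) At-least-one-hole clauses: 30 (one per pigeon, each with 29 literals).
2) At-most-one-pigeon-per-hole clauses: 29 holes * C(30,2) = 29 * 435 = 12615.
Total clauses = 30 + 12615 = 12645.

12645


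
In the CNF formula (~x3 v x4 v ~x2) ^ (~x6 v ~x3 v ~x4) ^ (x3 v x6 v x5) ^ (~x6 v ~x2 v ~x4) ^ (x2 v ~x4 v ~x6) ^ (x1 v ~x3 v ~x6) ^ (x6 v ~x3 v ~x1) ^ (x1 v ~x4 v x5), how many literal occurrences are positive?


Scan each clause for unnegated literals.
Clause 1: 1 positive; Clause 2: 0 positive; Clause 3: 3 positive; Clause 4: 0 positive; Clause 5: 1 positive; Clause 6: 1 positive; Clause 7: 1 positive; Clause 8: 2 positive.
Total positive literal occurrences = 9.

9


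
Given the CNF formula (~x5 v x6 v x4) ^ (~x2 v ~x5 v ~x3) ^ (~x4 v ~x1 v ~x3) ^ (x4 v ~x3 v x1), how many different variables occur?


Identify each distinct variable in the formula.
Variables found: x1, x2, x3, x4, x5, x6.
Total distinct variables = 6.

6


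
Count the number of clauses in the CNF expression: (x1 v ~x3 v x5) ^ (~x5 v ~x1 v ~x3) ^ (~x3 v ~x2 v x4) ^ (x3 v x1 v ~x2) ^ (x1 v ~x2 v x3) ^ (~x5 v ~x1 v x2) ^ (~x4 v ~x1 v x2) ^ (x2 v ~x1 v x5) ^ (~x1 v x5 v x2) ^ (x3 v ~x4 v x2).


Each group enclosed in parentheses joined by ^ is one clause.
Counting the conjuncts: 10 clauses.

10


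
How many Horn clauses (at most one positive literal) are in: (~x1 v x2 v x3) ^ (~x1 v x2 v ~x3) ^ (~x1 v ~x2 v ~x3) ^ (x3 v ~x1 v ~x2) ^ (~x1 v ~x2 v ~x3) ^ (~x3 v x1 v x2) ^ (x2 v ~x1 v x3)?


A Horn clause has at most one positive literal.
Clause 1: 2 positive lit(s) -> not Horn
Clause 2: 1 positive lit(s) -> Horn
Clause 3: 0 positive lit(s) -> Horn
Clause 4: 1 positive lit(s) -> Horn
Clause 5: 0 positive lit(s) -> Horn
Clause 6: 2 positive lit(s) -> not Horn
Clause 7: 2 positive lit(s) -> not Horn
Total Horn clauses = 4.

4


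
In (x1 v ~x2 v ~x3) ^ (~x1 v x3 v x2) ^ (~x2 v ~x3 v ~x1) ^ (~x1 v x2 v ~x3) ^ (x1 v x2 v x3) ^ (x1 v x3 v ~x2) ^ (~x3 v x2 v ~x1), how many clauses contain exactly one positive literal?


A definite clause has exactly one positive literal.
Clause 1: 1 positive -> definite
Clause 2: 2 positive -> not definite
Clause 3: 0 positive -> not definite
Clause 4: 1 positive -> definite
Clause 5: 3 positive -> not definite
Clause 6: 2 positive -> not definite
Clause 7: 1 positive -> definite
Definite clause count = 3.

3


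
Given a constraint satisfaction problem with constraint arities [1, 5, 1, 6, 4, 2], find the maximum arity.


The arities are: 1, 5, 1, 6, 4, 2.
Scan for the maximum value.
Maximum arity = 6.

6


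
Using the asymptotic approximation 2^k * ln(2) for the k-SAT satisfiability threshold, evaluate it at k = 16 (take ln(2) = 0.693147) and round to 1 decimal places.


Using the asymptotic formula: threshold ~ 2^k * ln(2).
2^16 = 65536.
65536 * 0.693147 = 45426.1.

45426.1


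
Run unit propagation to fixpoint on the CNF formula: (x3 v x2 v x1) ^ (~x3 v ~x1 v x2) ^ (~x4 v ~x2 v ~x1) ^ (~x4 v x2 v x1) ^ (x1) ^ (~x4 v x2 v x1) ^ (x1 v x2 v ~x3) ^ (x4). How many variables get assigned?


Unit propagation repeatedly assigns the literal in any unit clause, then simplifies.
Assignments in order: x1 = T, x4 = T, x2 = F, x3 = F.
No further unit clauses remain.
Total variables assigned = 4.

4


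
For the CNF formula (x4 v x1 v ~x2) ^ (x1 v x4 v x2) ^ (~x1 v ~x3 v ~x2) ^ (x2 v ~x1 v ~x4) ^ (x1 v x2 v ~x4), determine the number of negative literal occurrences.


Scan each clause for negated literals.
Clause 1: 1 negative; Clause 2: 0 negative; Clause 3: 3 negative; Clause 4: 2 negative; Clause 5: 1 negative.
Total negative literal occurrences = 7.

7


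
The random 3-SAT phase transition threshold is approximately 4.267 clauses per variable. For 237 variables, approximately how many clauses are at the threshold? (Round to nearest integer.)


The 3-SAT phase transition occurs at approximately 4.267 clauses per variable.
m = 4.267 * 237 = 1011.279.
Rounded to nearest integer: 1011.

1011


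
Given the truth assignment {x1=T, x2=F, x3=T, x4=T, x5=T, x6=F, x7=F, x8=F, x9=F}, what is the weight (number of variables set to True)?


The weight is the number of variables assigned True.
True variables: x1, x3, x4, x5.
Weight = 4.

4


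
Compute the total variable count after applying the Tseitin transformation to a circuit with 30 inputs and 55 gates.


The Tseitin transformation introduces one auxiliary variable per gate.
Total variables = inputs + gates = 30 + 55 = 85.

85


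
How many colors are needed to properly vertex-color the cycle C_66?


A cycle on an even number of vertices is bipartite: alternate two colors around the cycle.
Since 66 is even, two colors suffice, and at least two are needed because the graph has edges.
Chromatic number = 2.

2


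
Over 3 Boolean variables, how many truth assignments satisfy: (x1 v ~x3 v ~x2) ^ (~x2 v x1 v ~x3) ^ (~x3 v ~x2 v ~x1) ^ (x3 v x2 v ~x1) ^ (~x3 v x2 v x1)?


Enumerate all 8 truth assignments over 3 variables.
Test each against every clause.
Satisfying assignments found: 4.

4


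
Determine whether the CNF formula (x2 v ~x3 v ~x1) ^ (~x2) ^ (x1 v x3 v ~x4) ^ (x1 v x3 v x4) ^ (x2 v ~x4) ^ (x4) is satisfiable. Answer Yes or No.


Check all 16 possible truth assignments.
Number of satisfying assignments found: 0.
The formula is unsatisfiable.

No


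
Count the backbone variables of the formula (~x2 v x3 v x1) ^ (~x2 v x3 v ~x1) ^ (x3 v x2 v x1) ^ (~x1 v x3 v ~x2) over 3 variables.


Find all satisfying assignments: 5 model(s).
Check which variables have the same value in every model.
No variable is fixed across all models.
Backbone size = 0.

0


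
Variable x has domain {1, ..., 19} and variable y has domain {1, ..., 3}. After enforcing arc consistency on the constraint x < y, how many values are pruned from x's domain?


For the constraint x < y, x needs a supporting value in y's domain.
x can be at most 2 (one less than y's maximum).
Valid x values from domain: 2 out of 19.
Pruned = 19 - 2 = 17.

17
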